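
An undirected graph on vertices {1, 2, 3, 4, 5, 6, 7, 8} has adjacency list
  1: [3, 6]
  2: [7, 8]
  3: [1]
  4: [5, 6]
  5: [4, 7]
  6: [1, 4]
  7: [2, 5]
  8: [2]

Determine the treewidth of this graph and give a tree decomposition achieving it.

Treewidth 1.
Bags: B1 = {2, 8}  B2 = {2, 7}  B3 = {5, 7}  B4 = {4, 5}  B5 = {4, 6}  B6 = {1, 6}  B7 = {1, 3}
Tree: B1–B2, B2–B3, B3–B4, B4–B5, B5–B6, B6–B7

Every bag has size at most 2, so the width is 2 − 1 = 1 and tw(G) ≤ 1. G has an edge, so its treewidth is at least 1. The upper and lower bounds meet at 1, so that is the treewidth.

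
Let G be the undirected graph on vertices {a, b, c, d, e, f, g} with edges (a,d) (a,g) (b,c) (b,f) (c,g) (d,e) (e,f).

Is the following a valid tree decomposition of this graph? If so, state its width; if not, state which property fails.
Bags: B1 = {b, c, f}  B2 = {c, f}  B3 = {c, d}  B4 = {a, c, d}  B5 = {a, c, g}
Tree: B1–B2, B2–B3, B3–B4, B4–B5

A tree decomposition must satisfy three properties: every vertex lies in some bag; for every edge, both endpoints lie together in some bag; and for every vertex, the bags containing it form a connected subtree. Here vertex e appears in no bag, so the decomposition is invalid.

No — vertex e appears in no bag.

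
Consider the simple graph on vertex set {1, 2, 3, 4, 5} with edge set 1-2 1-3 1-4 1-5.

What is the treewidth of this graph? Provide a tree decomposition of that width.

Every bag has size at most 2, so the width is 2 − 1 = 1 and tw(G) ≤ 1. Since G has at least one edge (e.g. 1–2), it is not an edgeless graph, so tw(G) ≥ 1. The upper and lower bounds meet at 1, so that is the treewidth.

Treewidth 1.
One such decomposition:
Bags: B1 = {1, 2}  B2 = {1, 5}  B3 = {1, 3}  B4 = {1, 4}
Tree: B1–B2, B1–B3, B2–B4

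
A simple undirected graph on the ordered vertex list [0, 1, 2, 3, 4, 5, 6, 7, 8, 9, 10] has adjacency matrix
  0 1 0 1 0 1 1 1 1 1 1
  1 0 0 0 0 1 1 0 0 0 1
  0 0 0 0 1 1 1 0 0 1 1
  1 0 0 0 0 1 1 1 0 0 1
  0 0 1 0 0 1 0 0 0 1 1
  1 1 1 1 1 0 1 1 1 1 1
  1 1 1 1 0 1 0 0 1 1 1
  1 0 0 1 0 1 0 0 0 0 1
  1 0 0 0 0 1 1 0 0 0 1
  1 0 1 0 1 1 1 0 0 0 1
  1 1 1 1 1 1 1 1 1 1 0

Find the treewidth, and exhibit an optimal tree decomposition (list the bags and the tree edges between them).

Each bag holds 5 vertices, so the decomposition has width 4, which upper-bounds the treewidth. Conversely, {0, 5, 6, 8, 10} is a clique of size 5, and the vertices of any clique must share a bag in every tree decomposition; so some bag has ≥ 5 vertices and tw(G) ≥ 4. The upper and lower bounds meet at 4, so that is the treewidth.

Treewidth 4.
One such decomposition:
Bags: B1 = {0, 3, 5, 6, 10}  B2 = {0, 5, 6, 9, 10}  B3 = {0, 3, 5, 7, 10}  B4 = {0, 5, 6, 8, 10}  B5 = {2, 5, 6, 9, 10}  B6 = {0, 1, 5, 6, 10}  B7 = {2, 4, 5, 9, 10}
Tree: B1–B2, B1–B3, B2–B4, B2–B5, B4–B6, B5–B7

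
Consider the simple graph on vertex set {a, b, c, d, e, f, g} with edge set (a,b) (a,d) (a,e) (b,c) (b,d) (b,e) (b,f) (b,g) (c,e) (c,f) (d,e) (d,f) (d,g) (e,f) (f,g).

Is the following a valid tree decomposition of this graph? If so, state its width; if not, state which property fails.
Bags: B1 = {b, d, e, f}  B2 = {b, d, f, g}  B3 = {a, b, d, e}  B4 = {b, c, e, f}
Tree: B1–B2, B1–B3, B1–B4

Checking the three conditions: (i) the bags cover all of {a, b, c, d, e, f, g}; (ii) for each edge, some bag contains both endpoints; (iii) the bags containing any fixed vertex form a subtree. All hold, so the decomposition is valid with width 4 − 1 = 3.

Yes; width 3.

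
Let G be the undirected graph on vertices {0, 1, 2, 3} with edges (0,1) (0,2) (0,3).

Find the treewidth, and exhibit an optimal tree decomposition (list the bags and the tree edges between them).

Treewidth 1.
One optimal decomposition is:
Bags: B1 = {0, 1}  B2 = {0, 3}  B3 = {0, 2}
Tree: B1–B2, B1–B3

Each bag holds 2 vertices, so the decomposition has width 1, which upper-bounds the treewidth. Any graph with an edge has treewidth ≥ 1, and G has the edge 1–0. The upper and lower bounds meet at 1, so that is the treewidth.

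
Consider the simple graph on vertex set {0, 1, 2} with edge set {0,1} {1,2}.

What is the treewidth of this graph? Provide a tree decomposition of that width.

Treewidth 1.
One such decomposition:
Bags: B1 = {0, 1}  B2 = {1, 2}
Tree: B1–B2

Every bag has size at most 2, so the width is 2 − 1 = 1 and tw(G) ≤ 1. G has an edge, so its treewidth is at least 1. Therefore the treewidth is 1.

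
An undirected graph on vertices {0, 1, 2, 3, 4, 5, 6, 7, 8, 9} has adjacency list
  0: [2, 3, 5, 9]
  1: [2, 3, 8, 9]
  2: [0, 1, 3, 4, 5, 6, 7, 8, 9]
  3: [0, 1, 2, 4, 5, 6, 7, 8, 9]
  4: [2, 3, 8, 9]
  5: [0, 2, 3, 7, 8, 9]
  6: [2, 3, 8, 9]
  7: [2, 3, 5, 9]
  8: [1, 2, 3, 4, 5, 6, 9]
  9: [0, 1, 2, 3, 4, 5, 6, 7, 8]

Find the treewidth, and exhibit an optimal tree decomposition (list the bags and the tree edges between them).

Treewidth 4.
Bags: B1 = {2, 3, 5, 8, 9}  B2 = {2, 3, 6, 8, 9}  B3 = {1, 2, 3, 8, 9}  B4 = {2, 3, 4, 8, 9}  B5 = {0, 2, 3, 5, 9}  B6 = {2, 3, 5, 7, 9}
Tree: B1–B2, B1–B3, B2–B4, B1–B5, B1–B6

Every bag has size at most 5, so the width is 5 − 1 = 4 and tw(G) ≤ 4. Conversely, {0, 2, 3, 5, 9} is a clique of size 5, and the vertices of any clique must share a bag in every tree decomposition; so some bag has ≥ 5 vertices and tw(G) ≥ 4. Therefore the treewidth is 4.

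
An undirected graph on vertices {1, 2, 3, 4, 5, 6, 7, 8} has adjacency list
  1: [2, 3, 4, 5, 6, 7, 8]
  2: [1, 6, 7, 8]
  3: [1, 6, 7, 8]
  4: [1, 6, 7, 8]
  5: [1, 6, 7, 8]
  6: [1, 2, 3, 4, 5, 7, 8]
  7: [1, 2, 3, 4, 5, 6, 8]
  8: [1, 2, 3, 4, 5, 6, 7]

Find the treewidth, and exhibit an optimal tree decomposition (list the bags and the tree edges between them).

Treewidth 4.
One optimal decomposition is:
Bags: B1 = {1, 5, 6, 7, 8}  B2 = {1, 2, 6, 7, 8}  B3 = {1, 4, 6, 7, 8}  B4 = {1, 3, 6, 7, 8}
Tree: B1–B2, B2–B3, B3–B4

Each bag holds 5 vertices, so the decomposition has width 4, which upper-bounds the treewidth. Conversely, {1, 2, 6, 7, 8} is a clique of size 5, and the vertices of any clique must share a bag in every tree decomposition; so some bag has ≥ 5 vertices and tw(G) ≥ 4. Therefore the treewidth is 4.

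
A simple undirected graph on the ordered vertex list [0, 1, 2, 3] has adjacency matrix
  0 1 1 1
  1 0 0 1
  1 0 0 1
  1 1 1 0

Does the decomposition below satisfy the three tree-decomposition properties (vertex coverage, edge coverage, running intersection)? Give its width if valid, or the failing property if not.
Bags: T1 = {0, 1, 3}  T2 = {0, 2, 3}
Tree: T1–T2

Checking the three conditions: (i) the bags cover all of {0, 1, 2, 3}; (ii) for each edge, some bag contains both endpoints; (iii) the bags containing any fixed vertex form a subtree. All hold, so the decomposition is valid with width 3 − 1 = 2.

Yes; width 2.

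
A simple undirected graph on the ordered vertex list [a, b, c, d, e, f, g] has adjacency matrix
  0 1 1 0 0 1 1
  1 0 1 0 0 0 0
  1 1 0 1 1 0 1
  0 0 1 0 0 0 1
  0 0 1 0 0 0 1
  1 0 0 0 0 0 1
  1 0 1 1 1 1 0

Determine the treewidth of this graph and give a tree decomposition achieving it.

Treewidth 2.
Bags: B1 = {a, b, c}  B2 = {a, c, g}  B3 = {c, e, g}  B4 = {c, d, g}  B5 = {a, f, g}
Tree: B1–B2, B2–B3, B3–B4, B2–B5

Each bag holds 3 vertices, so the decomposition has width 2, which upper-bounds the treewidth. Conversely, {c, d, g} is a clique of size 3, and the vertices of any clique must share a bag in every tree decomposition; so some bag has ≥ 3 vertices and tw(G) ≥ 2. Combining the bounds, tw(G) = 2.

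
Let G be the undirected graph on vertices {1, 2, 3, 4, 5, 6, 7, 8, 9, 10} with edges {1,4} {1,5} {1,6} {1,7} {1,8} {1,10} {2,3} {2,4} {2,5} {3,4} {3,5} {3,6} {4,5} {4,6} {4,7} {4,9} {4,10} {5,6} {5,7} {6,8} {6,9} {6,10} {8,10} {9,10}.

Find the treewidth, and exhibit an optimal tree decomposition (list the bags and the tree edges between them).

Treewidth 3.
One such decomposition:
Bags: B1 = {1, 4, 5, 6}  B2 = {1, 4, 6, 10}  B3 = {3, 4, 5, 6}  B4 = {1, 4, 5, 7}  B5 = {2, 3, 4, 5}  B6 = {4, 6, 9, 10}  B7 = {1, 6, 8, 10}
Tree: B1–B2, B1–B3, B1–B4, B3–B5, B2–B6, B2–B7

The largest bag has 4 vertices, giving width 3; this decomposition certifies tw(G) ≤ 3. For the lower bound, the 4 vertices {1, 6, 8, 10} are pairwise adjacent, and any tree decomposition puts a clique entirely inside one bag — forcing width ≥ 3. The upper and lower bounds meet at 3, so that is the treewidth.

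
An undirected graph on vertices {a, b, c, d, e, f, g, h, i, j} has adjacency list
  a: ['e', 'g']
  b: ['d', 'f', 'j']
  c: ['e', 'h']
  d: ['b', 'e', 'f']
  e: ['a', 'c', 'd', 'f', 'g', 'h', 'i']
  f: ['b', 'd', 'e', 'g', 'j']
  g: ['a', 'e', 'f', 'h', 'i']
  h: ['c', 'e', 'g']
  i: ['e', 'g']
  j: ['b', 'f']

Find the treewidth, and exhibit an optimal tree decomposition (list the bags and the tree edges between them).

The largest bag has 3 vertices, giving width 2; this decomposition certifies tw(G) ≤ 2. On the other hand G contains the 3-clique {b, f, j}. A clique must lie in a single bag of any decomposition, so no decomposition can have width below 2. Hence tw(G) = 2 exactly.

Treewidth 2.
One optimal decomposition is:
Bags: B1 = {b, d, f}  B2 = {d, e, f}  B3 = {e, f, g}  B4 = {b, f, j}  B5 = {e, g, h}  B6 = {c, e, h}  B7 = {e, g, i}  B8 = {a, e, g}
Tree: B1–B2, B2–B3, B1–B4, B3–B5, B5–B6, B3–B7, B7–B8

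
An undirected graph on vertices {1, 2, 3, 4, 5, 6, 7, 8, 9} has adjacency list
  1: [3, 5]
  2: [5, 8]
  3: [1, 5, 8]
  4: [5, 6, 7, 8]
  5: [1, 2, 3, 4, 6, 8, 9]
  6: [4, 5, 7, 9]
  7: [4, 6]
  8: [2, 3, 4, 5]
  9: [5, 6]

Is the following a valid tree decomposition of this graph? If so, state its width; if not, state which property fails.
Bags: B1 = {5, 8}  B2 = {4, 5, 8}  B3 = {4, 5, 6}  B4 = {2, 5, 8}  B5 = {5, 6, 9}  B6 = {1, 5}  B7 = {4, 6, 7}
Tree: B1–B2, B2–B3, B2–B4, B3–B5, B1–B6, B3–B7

No — vertex 3 appears in no bag.

A tree decomposition must satisfy three properties: every vertex lies in some bag; for every edge, both endpoints lie together in some bag; and for every vertex, the bags containing it form a connected subtree. Here vertex 3 appears in no bag, so the decomposition is invalid.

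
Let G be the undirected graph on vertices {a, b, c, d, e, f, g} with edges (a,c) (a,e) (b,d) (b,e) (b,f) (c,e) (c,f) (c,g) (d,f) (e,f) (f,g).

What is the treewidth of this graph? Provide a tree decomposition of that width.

The largest bag has 3 vertices, giving width 2; this decomposition certifies tw(G) ≤ 2. Conversely, {a, c, e} is a clique of size 3, and the vertices of any clique must share a bag in every tree decomposition; so some bag has ≥ 3 vertices and tw(G) ≥ 2. Hence tw(G) = 2 exactly.

Treewidth 2.
One optimal decomposition is:
Bags: B1 = {b, e, f}  B2 = {b, d, f}  B3 = {c, e, f}  B4 = {a, c, e}  B5 = {c, f, g}
Tree: B1–B2, B1–B3, B3–B4, B3–B5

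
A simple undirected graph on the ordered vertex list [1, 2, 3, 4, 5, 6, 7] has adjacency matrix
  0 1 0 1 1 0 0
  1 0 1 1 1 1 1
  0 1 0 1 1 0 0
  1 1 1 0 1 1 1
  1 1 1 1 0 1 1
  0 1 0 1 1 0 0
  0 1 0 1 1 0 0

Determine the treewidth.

A width-3 tree decomposition is:
Bags: B1 = {2, 4, 5, 6}  B2 = {2, 4, 5, 7}  B3 = {2, 3, 4, 5}  B4 = {1, 2, 4, 5}
Tree: B1–B2, B2–B3, B1–B4
Every bag has size at most 4, so the width is 4 − 1 = 3 and tw(G) ≤ 3. Conversely, {1, 2, 4, 5} is a clique of size 4, and the vertices of any clique must share a bag in every tree decomposition; so some bag has ≥ 4 vertices and tw(G) ≥ 3. Therefore the treewidth is 3.

3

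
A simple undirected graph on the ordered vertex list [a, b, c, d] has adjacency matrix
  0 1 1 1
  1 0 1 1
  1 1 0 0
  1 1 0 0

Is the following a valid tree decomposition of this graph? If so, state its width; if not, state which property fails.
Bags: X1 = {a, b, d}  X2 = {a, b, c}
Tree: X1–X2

Yes; width 2.

Vertex coverage: the bags together contain {a, b, c, d}, the full vertex set. Edge coverage: each edge of G has both endpoints in at least one bag. Running intersection: for every vertex, the bags containing it form a connected subtree. All three properties hold, so this is a valid tree decomposition of width max|bag| − 1 = 2, and hence tw(G) ≤ 2.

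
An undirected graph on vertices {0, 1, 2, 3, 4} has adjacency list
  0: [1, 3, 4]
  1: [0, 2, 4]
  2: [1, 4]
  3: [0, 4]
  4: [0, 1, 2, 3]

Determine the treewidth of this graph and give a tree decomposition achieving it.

Treewidth 2.
One such decomposition:
Bags: B1 = {1, 2, 4}  B2 = {0, 1, 4}  B3 = {0, 3, 4}
Tree: B1–B2, B2–B3

The largest bag has 3 vertices, giving width 2; this decomposition certifies tw(G) ≤ 2. On the other hand G contains the 3-clique {0, 1, 4}. A clique must lie in a single bag of any decomposition, so no decomposition can have width below 2. Therefore the treewidth is 2.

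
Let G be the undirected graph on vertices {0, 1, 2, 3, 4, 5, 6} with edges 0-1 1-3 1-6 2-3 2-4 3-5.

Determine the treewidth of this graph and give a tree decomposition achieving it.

Treewidth 1.
One optimal decomposition is:
Bags: B1 = {3, 5}  B2 = {1, 3}  B3 = {2, 3}  B4 = {1, 6}  B5 = {0, 1}  B6 = {2, 4}
Tree: B1–B2, B1–B3, B2–B4, B4–B5, B3–B6

The largest bag has 2 vertices, giving width 1; this decomposition certifies tw(G) ≤ 1. Since G has at least one edge (e.g. 5–3), it is not an edgeless graph, so tw(G) ≥ 1. Combining the bounds, tw(G) = 1.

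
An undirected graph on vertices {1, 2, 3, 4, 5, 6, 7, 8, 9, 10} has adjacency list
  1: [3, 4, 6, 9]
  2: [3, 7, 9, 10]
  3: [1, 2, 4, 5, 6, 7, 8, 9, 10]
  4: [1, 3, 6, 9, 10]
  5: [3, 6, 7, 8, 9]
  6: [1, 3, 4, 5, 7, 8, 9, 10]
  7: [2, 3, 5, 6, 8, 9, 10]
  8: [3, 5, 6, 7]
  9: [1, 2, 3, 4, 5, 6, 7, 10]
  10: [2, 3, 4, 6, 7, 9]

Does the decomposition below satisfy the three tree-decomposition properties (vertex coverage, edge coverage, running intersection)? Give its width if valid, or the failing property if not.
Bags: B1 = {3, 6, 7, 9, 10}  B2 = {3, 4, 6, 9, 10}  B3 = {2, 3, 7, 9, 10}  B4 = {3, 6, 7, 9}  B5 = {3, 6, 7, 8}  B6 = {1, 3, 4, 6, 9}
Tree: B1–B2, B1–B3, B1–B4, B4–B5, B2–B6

No — vertex 5 appears in no bag.

A tree decomposition must satisfy three properties: every vertex lies in some bag; for every edge, both endpoints lie together in some bag; and for every vertex, the bags containing it form a connected subtree. Here vertex 5 appears in no bag, so the decomposition is invalid.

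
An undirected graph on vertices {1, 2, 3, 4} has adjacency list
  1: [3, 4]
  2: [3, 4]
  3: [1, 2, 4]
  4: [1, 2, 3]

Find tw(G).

A width-2 tree decomposition is:
Bags: B1 = {1, 3, 4}  B2 = {2, 3, 4}
Tree: B1–B2
Each bag holds 3 vertices, so the decomposition has width 2, which upper-bounds the treewidth. On the other hand G contains the 3-clique {1, 3, 4}. A clique must lie in a single bag of any decomposition, so no decomposition can have width below 2. The upper and lower bounds meet at 2, so that is the treewidth.

2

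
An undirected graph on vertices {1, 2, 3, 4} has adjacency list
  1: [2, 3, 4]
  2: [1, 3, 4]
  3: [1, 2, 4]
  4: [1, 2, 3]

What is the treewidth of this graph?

3

A width-3 tree decomposition is:
Bags: B1 = {1, 2, 3, 4}
Tree: (single bag)
A single bag containing all 4 vertices is trivially a valid decomposition of width 3. On the other hand G contains the 4-clique {1, 2, 3, 4}. A clique must lie in a single bag of any decomposition, so no decomposition can have width below 3. The upper and lower bounds meet at 3, so that is the treewidth.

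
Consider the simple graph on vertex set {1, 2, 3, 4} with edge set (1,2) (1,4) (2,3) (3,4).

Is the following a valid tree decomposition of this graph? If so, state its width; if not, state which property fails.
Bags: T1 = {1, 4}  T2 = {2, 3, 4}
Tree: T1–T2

No — edge (2,1) lies in no bag.

A tree decomposition must satisfy three properties: every vertex lies in some bag; for every edge, both endpoints lie together in some bag; and for every vertex, the bags containing it form a connected subtree. Here edge (2,1) lies in no bag, so the decomposition is invalid.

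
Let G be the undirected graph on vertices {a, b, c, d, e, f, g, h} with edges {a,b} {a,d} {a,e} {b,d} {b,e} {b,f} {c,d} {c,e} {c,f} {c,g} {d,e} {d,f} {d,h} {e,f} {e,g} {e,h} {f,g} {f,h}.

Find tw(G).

3

A width-3 tree decomposition is:
Bags: B1 = {b, d, e, f}  B2 = {c, d, e, f}  B3 = {c, e, f, g}  B4 = {d, e, f, h}  B5 = {a, b, d, e}
Tree: B1–B2, B2–B3, B1–B4, B1–B5
The largest bag has 4 vertices, giving width 3; this decomposition certifies tw(G) ≤ 3. Conversely, {a, b, d, e} is a clique of size 4, and the vertices of any clique must share a bag in every tree decomposition; so some bag has ≥ 4 vertices and tw(G) ≥ 3. Therefore the treewidth is 3.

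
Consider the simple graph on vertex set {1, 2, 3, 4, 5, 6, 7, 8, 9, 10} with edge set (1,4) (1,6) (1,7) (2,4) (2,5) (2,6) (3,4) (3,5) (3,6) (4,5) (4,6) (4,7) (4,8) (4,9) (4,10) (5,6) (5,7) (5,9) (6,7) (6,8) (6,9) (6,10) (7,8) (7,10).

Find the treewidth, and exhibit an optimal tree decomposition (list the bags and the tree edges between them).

Treewidth 3.
One optimal decomposition is:
Bags: B1 = {4, 5, 6, 7}  B2 = {4, 6, 7, 10}  B3 = {2, 4, 5, 6}  B4 = {4, 5, 6, 9}  B5 = {4, 6, 7, 8}  B6 = {1, 4, 6, 7}  B7 = {3, 4, 5, 6}
Tree: B1–B2, B1–B3, B3–B4, B1–B5, B1–B6, B4–B7

The largest bag has 4 vertices, giving width 3; this decomposition certifies tw(G) ≤ 3. Conversely, {4, 6, 7, 8} is a clique of size 4, and the vertices of any clique must share a bag in every tree decomposition; so some bag has ≥ 4 vertices and tw(G) ≥ 3. Therefore the treewidth is 3.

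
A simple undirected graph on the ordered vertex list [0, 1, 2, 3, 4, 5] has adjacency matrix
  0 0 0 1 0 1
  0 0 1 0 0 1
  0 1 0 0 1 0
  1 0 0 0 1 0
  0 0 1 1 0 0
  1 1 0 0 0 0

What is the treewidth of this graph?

A width-2 tree decomposition is:
Bags: B1 = {0, 3, 5}  B2 = {1, 3, 5}  B3 = {1, 2, 3}  B4 = {2, 3, 4}
Tree: B1–B2, B2–B3, B3–B4
The largest bag has 3 vertices, giving width 2; this decomposition certifies tw(G) ≤ 2. The edges 3–0–5–1–2–4–3 form a cycle, so G is not a tree and its treewidth is at least 2. Therefore the treewidth is 2.

2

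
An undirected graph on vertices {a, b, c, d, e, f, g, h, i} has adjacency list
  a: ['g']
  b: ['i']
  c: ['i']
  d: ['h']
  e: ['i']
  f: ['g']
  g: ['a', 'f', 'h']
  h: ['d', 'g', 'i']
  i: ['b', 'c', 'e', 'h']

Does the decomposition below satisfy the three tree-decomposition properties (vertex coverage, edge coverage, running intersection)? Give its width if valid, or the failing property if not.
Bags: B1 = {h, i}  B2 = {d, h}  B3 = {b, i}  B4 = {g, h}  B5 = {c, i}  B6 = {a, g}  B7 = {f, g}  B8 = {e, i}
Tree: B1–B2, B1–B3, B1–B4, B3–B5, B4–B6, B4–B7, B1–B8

Yes; width 1.

Vertex coverage: the bags together contain {a, b, c, d, e, f, g, h, i}, the full vertex set. Edge coverage: each edge of G has both endpoints in at least one bag. Running intersection: for every vertex, the bags containing it form a connected subtree. All three properties hold, so this is a valid tree decomposition of width max|bag| − 1 = 1, and hence tw(G) ≤ 1.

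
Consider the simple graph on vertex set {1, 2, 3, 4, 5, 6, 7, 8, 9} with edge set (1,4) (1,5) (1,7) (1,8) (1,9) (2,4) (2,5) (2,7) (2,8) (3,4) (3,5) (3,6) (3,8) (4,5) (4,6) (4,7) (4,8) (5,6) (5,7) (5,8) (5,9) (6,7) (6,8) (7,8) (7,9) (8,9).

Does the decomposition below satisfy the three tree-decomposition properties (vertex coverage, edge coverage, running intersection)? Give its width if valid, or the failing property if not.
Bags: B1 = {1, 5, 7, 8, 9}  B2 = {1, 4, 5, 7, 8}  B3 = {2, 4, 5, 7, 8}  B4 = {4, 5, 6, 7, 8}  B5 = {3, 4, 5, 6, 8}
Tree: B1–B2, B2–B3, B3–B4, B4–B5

Checking the three conditions: (i) the bags cover all of {1, 2, 3, 4, 5, 6, 7, 8, 9}; (ii) for each edge, some bag contains both endpoints; (iii) the bags containing any fixed vertex form a subtree. All hold, so the decomposition is valid with width 5 − 1 = 4.

Yes; width 4.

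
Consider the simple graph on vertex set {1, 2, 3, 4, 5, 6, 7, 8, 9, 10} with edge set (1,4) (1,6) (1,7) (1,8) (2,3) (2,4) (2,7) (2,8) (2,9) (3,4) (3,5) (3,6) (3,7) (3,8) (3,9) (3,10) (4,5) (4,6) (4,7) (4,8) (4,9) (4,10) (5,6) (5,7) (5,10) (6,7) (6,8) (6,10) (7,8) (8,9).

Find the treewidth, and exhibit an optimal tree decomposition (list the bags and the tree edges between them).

Treewidth 4.
One optimal decomposition is:
Bags: B1 = {3, 4, 6, 7, 8}  B2 = {3, 4, 5, 6, 7}  B3 = {3, 4, 5, 6, 10}  B4 = {2, 3, 4, 7, 8}  B5 = {1, 4, 6, 7, 8}  B6 = {2, 3, 4, 8, 9}
Tree: B1–B2, B2–B3, B1–B4, B1–B5, B4–B6

Every bag has size at most 5, so the width is 5 − 1 = 4 and tw(G) ≤ 4. For the lower bound, the 5 vertices {1, 4, 6, 7, 8} are pairwise adjacent, and any tree decomposition puts a clique entirely inside one bag — forcing width ≥ 4. Hence tw(G) = 4 exactly.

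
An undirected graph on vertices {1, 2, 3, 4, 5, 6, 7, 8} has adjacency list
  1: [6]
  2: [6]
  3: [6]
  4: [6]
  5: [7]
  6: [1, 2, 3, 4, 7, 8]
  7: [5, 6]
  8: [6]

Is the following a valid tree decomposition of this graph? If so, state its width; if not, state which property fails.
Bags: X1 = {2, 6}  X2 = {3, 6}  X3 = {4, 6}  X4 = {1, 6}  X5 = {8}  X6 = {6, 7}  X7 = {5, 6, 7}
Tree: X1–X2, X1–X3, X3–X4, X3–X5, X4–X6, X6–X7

No — edge (6,8) lies in no bag.

A tree decomposition must satisfy three properties: every vertex lies in some bag; for every edge, both endpoints lie together in some bag; and for every vertex, the bags containing it form a connected subtree. Here edge (6,8) lies in no bag, so the decomposition is invalid.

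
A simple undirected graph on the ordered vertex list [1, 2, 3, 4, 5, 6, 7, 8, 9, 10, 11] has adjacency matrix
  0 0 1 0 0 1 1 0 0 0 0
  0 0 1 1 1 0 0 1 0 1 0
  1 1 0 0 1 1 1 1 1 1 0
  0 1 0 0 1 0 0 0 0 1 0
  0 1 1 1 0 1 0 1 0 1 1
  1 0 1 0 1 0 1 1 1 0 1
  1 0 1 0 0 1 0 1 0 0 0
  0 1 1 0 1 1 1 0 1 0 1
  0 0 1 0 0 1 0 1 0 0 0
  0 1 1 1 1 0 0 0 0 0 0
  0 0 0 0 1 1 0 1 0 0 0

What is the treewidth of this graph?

3

A width-3 tree decomposition is:
Bags: B1 = {3, 6, 7, 8}  B2 = {3, 6, 8, 9}  B3 = {3, 5, 6, 8}  B4 = {5, 6, 8, 11}  B5 = {2, 3, 5, 8}  B6 = {2, 3, 5, 10}  B7 = {2, 4, 5, 10}  B8 = {1, 3, 6, 7}
Tree: B1–B2, B1–B3, B3–B4, B3–B5, B5–B6, B6–B7, B1–B8
Each bag holds 4 vertices, so the decomposition has width 3, which upper-bounds the treewidth. For the lower bound, the 4 vertices {5, 6, 8, 11} are pairwise adjacent, and any tree decomposition puts a clique entirely inside one bag — forcing width ≥ 3. Therefore the treewidth is 3.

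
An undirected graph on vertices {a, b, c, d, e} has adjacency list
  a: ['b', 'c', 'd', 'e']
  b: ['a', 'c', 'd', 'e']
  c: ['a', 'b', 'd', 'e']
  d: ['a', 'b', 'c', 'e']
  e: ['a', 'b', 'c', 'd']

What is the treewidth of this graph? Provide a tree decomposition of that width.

With just one bag of size 5, the width is 5 − 1 = 4, so tw(G) ≤ 4. For the lower bound, the 5 vertices {a, b, c, d, e} are pairwise adjacent, and any tree decomposition puts a clique entirely inside one bag — forcing width ≥ 4. Combining the bounds, tw(G) = 4.

Treewidth 4.
One such decomposition:
Bags: B1 = {a, b, c, d, e}
Tree: (single bag)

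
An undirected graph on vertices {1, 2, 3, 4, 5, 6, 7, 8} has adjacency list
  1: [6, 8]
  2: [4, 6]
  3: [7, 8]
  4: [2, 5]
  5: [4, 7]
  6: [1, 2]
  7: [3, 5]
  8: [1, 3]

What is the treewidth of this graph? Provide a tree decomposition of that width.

Every bag has size at most 3, so the width is 3 − 1 = 2 and tw(G) ≤ 2. Since 3–7–5–4–2–6–1–8–3 is a cycle in G, G is not acyclic. Forests are exactly the graphs of treewidth ≤ 1, so tw(G) ≥ 2. Therefore the treewidth is 2.

Treewidth 2.
One optimal decomposition is:
Bags: B1 = {3, 5, 7}  B2 = {3, 4, 5}  B3 = {2, 3, 4}  B4 = {2, 3, 6}  B5 = {1, 3, 6}  B6 = {1, 3, 8}
Tree: B1–B2, B2–B3, B3–B4, B4–B5, B5–B6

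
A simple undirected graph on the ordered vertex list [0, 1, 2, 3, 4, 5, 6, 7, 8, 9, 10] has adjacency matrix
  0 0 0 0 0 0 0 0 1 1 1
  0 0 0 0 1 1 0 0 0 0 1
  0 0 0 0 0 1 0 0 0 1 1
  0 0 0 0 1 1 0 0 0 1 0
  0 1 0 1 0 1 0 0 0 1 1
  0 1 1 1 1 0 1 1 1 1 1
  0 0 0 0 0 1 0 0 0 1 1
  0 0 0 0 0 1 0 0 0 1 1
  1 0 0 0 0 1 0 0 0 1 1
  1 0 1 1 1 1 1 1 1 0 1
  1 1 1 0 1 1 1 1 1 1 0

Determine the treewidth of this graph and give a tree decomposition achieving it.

Treewidth 3.
Bags: B1 = {4, 5, 9, 10}  B2 = {2, 5, 9, 10}  B3 = {5, 6, 9, 10}  B4 = {5, 8, 9, 10}  B5 = {5, 7, 9, 10}  B6 = {0, 8, 9, 10}  B7 = {1, 4, 5, 10}  B8 = {3, 4, 5, 9}
Tree: B1–B2, B1–B3, B2–B4, B2–B5, B4–B6, B1–B7, B1–B8

Every bag has size at most 4, so the width is 4 − 1 = 3 and tw(G) ≤ 3. On the other hand G contains the 4-clique {0, 8, 9, 10}. A clique must lie in a single bag of any decomposition, so no decomposition can have width below 3. Hence tw(G) = 3 exactly.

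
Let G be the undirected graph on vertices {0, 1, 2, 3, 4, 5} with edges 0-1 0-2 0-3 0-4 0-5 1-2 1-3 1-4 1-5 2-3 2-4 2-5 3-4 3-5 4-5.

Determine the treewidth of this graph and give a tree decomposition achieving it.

Treewidth 5.
Bags: B1 = {0, 1, 2, 3, 4, 5}
Tree: (single bag)

With just one bag of size 6, the width is 6 − 1 = 5, so tw(G) ≤ 5. On the other hand G contains the 6-clique {0, 1, 2, 3, 4, 5}. A clique must lie in a single bag of any decomposition, so no decomposition can have width below 5. Combining the bounds, tw(G) = 5.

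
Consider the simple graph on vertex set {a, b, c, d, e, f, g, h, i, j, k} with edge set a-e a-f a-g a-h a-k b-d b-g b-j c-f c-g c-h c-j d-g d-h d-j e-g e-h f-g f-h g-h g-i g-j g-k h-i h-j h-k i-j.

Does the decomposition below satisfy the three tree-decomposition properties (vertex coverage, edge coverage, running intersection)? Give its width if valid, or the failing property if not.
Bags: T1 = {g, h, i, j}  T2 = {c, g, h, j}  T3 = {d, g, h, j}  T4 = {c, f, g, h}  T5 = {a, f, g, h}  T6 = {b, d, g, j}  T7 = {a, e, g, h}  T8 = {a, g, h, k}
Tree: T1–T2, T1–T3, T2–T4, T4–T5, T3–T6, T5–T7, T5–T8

Every vertex of G appears in some bag (union = {a, b, c, d, e, f, g, h, i, j, k}); every edge is covered by a bag; and for each vertex v the set of bags containing v is connected in the bag tree. The decomposition is therefore valid. The largest bag has 4 vertices, so the width is 3.

Yes; width 3.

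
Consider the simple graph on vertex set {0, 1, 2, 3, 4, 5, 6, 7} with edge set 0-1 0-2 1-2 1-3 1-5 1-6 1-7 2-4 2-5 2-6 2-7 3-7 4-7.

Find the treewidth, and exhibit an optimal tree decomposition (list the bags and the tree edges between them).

The largest bag has 3 vertices, giving width 2; this decomposition certifies tw(G) ≤ 2. Conversely, {0, 1, 2} is a clique of size 3, and the vertices of any clique must share a bag in every tree decomposition; so some bag has ≥ 3 vertices and tw(G) ≥ 2. Hence tw(G) = 2 exactly.

Treewidth 2.
Bags: B1 = {1, 2, 7}  B2 = {2, 4, 7}  B3 = {1, 2, 5}  B4 = {0, 1, 2}  B5 = {1, 3, 7}  B6 = {1, 2, 6}
Tree: B1–B2, B1–B3, B3–B4, B1–B5, B3–B6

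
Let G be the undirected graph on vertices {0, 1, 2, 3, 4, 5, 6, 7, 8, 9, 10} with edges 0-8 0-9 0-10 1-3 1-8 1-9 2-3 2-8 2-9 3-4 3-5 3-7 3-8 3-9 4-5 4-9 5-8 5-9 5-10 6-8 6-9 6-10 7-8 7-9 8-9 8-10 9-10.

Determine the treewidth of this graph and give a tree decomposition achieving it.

Treewidth 3.
One such decomposition:
Bags: B1 = {3, 5, 8, 9}  B2 = {5, 8, 9, 10}  B3 = {2, 3, 8, 9}  B4 = {3, 7, 8, 9}  B5 = {0, 8, 9, 10}  B6 = {6, 8, 9, 10}  B7 = {3, 4, 5, 9}  B8 = {1, 3, 8, 9}
Tree: B1–B2, B1–B3, B1–B4, B2–B5, B5–B6, B1–B7, B1–B8

Each bag holds 4 vertices, so the decomposition has width 3, which upper-bounds the treewidth. Conversely, {0, 8, 9, 10} is a clique of size 4, and the vertices of any clique must share a bag in every tree decomposition; so some bag has ≥ 4 vertices and tw(G) ≥ 3. Combining the bounds, tw(G) = 3.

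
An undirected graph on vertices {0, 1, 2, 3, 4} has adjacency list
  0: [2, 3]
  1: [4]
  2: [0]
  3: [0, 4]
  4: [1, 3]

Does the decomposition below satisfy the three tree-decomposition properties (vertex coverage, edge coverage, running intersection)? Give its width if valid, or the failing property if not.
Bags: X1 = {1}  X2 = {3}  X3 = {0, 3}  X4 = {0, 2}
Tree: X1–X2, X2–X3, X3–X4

No — vertex 4 appears in no bag.

A tree decomposition must satisfy three properties: every vertex lies in some bag; for every edge, both endpoints lie together in some bag; and for every vertex, the bags containing it form a connected subtree. Here vertex 4 appears in no bag, so the decomposition is invalid.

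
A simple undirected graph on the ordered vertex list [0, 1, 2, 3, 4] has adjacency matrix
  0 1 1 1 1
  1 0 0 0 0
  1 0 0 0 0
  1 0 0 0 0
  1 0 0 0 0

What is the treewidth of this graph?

A width-1 tree decomposition is:
Bags: B1 = {0, 3}  B2 = {0, 1}  B3 = {0, 4}  B4 = {0, 2}
Tree: B1–B2, B1–B3, B2–B4
Every bag has size at most 2, so the width is 2 − 1 = 1 and tw(G) ≤ 1. Any graph with an edge has treewidth ≥ 1, and G has the edge 3–0. The upper and lower bounds meet at 1, so that is the treewidth.

1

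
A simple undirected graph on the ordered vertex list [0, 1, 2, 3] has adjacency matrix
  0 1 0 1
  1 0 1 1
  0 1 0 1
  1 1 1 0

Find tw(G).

2

A width-2 tree decomposition is:
Bags: B1 = {0, 1, 3}  B2 = {1, 2, 3}
Tree: B1–B2
Every bag has size at most 3, so the width is 3 − 1 = 2 and tw(G) ≤ 2. Conversely, {0, 1, 3} is a clique of size 3, and the vertices of any clique must share a bag in every tree decomposition; so some bag has ≥ 3 vertices and tw(G) ≥ 2. Therefore the treewidth is 2.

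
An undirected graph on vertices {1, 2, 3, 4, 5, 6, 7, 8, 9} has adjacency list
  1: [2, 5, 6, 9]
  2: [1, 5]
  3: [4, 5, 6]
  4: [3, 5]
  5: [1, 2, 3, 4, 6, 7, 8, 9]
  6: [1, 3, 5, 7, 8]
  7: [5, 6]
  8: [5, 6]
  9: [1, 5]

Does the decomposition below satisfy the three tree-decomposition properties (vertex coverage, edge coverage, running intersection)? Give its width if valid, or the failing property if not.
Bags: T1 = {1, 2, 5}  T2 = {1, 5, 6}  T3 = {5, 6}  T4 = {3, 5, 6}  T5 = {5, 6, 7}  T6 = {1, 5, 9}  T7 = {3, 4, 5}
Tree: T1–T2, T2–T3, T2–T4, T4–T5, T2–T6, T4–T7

No — vertex 8 appears in no bag.

A tree decomposition must satisfy three properties: every vertex lies in some bag; for every edge, both endpoints lie together in some bag; and for every vertex, the bags containing it form a connected subtree. Here vertex 8 appears in no bag, so the decomposition is invalid.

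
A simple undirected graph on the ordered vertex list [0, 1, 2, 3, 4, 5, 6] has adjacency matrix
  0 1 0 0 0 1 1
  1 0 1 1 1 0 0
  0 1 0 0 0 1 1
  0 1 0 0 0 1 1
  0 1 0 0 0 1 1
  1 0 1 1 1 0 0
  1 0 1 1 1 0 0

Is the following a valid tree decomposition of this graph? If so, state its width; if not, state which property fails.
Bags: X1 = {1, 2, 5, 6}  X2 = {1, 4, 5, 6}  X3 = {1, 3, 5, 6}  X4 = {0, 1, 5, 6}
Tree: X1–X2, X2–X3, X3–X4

Yes; width 3.

Every vertex of G appears in some bag (union = {0, 1, 2, 3, 4, 5, 6}); every edge is covered by a bag; and for each vertex v the set of bags containing v is connected in the bag tree. The decomposition is therefore valid. The largest bag has 4 vertices, so the width is 3.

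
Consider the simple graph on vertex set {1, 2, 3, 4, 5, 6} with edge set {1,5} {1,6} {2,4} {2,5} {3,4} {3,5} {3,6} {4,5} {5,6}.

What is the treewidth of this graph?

A width-2 tree decomposition is:
Bags: B1 = {3, 5, 6}  B2 = {3, 4, 5}  B3 = {2, 4, 5}  B4 = {1, 5, 6}
Tree: B1–B2, B2–B3, B1–B4
Each bag holds 3 vertices, so the decomposition has width 2, which upper-bounds the treewidth. On the other hand G contains the 3-clique {1, 5, 6}. A clique must lie in a single bag of any decomposition, so no decomposition can have width below 2. Combining the bounds, tw(G) = 2.

2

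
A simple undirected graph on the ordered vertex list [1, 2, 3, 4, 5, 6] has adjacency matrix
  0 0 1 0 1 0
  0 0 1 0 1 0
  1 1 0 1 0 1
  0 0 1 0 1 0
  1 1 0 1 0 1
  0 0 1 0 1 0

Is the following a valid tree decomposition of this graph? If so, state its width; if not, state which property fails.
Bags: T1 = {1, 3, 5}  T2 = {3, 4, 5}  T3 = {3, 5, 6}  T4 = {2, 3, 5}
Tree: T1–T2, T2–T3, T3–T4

Vertex coverage: the bags together contain {1, 2, 3, 4, 5, 6}, the full vertex set. Edge coverage: each edge of G has both endpoints in at least one bag. Running intersection: for every vertex, the bags containing it form a connected subtree. All three properties hold, so this is a valid tree decomposition of width max|bag| − 1 = 2, and hence tw(G) ≤ 2.

Yes; width 2.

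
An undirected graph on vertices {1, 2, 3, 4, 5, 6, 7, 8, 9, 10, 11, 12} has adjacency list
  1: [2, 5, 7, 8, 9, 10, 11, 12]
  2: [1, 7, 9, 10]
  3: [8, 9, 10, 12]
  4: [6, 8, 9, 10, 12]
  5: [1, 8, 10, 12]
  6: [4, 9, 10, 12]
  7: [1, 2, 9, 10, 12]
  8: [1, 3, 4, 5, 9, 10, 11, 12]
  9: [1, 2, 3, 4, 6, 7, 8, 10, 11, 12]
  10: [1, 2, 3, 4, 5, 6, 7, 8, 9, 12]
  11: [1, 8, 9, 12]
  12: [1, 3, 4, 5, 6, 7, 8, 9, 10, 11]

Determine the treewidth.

4

A width-4 tree decomposition is:
Bags: B1 = {1, 8, 9, 10, 12}  B2 = {1, 7, 9, 10, 12}  B3 = {1, 2, 7, 9, 10}  B4 = {3, 8, 9, 10, 12}  B5 = {4, 8, 9, 10, 12}  B6 = {1, 8, 9, 11, 12}  B7 = {1, 5, 8, 10, 12}  B8 = {4, 6, 9, 10, 12}
Tree: B1–B2, B2–B3, B1–B4, B1–B5, B1–B6, B1–B7, B5–B8
The largest bag has 5 vertices, giving width 4; this decomposition certifies tw(G) ≤ 4. On the other hand G contains the 5-clique {1, 2, 7, 9, 10}. A clique must lie in a single bag of any decomposition, so no decomposition can have width below 4. Hence tw(G) = 4 exactly.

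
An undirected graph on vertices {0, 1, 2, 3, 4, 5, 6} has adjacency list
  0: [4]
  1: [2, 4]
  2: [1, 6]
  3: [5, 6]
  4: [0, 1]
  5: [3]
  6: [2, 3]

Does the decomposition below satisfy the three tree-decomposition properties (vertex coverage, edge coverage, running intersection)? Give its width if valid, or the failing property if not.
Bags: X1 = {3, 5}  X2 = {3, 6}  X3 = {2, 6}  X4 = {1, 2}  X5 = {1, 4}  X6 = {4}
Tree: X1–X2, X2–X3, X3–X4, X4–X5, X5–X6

No — vertex 0 appears in no bag.

A tree decomposition must satisfy three properties: every vertex lies in some bag; for every edge, both endpoints lie together in some bag; and for every vertex, the bags containing it form a connected subtree. Here vertex 0 appears in no bag, so the decomposition is invalid.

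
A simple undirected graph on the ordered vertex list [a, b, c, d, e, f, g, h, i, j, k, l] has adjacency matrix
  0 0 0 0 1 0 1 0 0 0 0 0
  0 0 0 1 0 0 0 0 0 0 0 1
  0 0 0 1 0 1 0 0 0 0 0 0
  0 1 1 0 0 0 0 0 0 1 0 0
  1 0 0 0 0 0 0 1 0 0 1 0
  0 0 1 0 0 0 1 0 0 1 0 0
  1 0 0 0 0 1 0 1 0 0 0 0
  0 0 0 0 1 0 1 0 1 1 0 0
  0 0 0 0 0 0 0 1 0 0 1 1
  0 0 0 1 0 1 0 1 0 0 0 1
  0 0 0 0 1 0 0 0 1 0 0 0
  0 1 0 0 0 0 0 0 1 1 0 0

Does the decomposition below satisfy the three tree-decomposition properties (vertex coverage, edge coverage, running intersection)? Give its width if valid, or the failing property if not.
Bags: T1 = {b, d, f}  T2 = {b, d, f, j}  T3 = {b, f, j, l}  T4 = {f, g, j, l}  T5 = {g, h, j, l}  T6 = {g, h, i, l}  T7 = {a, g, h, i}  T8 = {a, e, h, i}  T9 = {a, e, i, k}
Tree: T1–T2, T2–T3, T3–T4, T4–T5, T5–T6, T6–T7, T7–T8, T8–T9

No — vertex c appears in no bag.

A tree decomposition must satisfy three properties: every vertex lies in some bag; for every edge, both endpoints lie together in some bag; and for every vertex, the bags containing it form a connected subtree. Here vertex c appears in no bag, so the decomposition is invalid.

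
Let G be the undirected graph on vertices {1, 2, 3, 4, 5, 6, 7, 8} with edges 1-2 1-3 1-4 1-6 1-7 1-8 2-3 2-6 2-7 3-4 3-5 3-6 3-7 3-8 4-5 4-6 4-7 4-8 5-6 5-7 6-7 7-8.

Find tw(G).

A width-4 tree decomposition is:
Bags: B1 = {3, 4, 5, 6, 7}  B2 = {1, 3, 4, 6, 7}  B3 = {1, 2, 3, 6, 7}  B4 = {1, 3, 4, 7, 8}
Tree: B1–B2, B2–B3, B2–B4
The largest bag has 5 vertices, giving width 4; this decomposition certifies tw(G) ≤ 4. On the other hand G contains the 5-clique {1, 2, 3, 6, 7}. A clique must lie in a single bag of any decomposition, so no decomposition can have width below 4. Therefore the treewidth is 4.

4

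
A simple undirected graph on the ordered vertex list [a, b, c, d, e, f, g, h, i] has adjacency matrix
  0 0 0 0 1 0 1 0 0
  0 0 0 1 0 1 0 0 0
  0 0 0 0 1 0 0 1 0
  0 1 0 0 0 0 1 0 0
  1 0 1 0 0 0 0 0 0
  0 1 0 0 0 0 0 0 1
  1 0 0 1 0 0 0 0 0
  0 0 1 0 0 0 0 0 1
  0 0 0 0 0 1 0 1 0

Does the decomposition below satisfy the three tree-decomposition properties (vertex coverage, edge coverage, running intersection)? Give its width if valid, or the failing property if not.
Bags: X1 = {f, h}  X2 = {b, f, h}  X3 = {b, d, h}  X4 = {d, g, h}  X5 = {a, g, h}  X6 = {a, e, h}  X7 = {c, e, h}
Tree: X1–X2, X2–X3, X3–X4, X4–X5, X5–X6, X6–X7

A tree decomposition must satisfy three properties: every vertex lies in some bag; for every edge, both endpoints lie together in some bag; and for every vertex, the bags containing it form a connected subtree. Here vertex i appears in no bag, so the decomposition is invalid.

No — vertex i appears in no bag.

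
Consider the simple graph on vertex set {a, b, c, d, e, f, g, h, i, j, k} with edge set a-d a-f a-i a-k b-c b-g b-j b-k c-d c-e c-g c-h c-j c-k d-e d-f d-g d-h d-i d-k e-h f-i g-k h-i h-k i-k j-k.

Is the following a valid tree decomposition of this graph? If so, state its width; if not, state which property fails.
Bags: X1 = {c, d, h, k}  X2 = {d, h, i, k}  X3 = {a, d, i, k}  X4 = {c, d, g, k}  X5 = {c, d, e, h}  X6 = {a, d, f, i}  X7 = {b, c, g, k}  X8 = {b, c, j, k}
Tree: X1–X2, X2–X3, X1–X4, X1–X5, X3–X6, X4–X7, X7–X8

Vertex coverage: the bags together contain {a, b, c, d, e, f, g, h, i, j, k}, the full vertex set. Edge coverage: each edge of G has both endpoints in at least one bag. Running intersection: for every vertex, the bags containing it form a connected subtree. All three properties hold, so this is a valid tree decomposition of width max|bag| − 1 = 3, and hence tw(G) ≤ 3.

Yes; width 3.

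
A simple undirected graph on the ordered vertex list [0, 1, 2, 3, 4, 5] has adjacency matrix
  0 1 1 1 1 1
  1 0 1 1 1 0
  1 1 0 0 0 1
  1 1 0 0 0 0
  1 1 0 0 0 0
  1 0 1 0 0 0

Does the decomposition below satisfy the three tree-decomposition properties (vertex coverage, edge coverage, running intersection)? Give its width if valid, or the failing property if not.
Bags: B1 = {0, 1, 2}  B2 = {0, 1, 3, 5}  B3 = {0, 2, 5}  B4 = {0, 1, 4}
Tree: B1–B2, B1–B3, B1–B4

A tree decomposition must satisfy three properties: every vertex lies in some bag; for every edge, both endpoints lie together in some bag; and for every vertex, the bags containing it form a connected subtree. Here bags containing vertex 5 are not connected in the tree, so the decomposition is invalid.

No — bags containing vertex 5 are not connected in the tree.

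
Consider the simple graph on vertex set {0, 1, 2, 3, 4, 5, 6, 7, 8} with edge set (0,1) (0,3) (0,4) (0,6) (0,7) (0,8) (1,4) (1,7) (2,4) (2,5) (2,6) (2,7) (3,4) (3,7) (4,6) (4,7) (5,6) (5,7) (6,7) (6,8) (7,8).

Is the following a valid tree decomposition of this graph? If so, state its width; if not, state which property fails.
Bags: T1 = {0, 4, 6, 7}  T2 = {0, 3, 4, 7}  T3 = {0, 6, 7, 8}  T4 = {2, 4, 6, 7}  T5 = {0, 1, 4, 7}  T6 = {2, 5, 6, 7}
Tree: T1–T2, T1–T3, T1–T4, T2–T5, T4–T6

Yes; width 3.

Every vertex of G appears in some bag (union = {0, 1, 2, 3, 4, 5, 6, 7, 8}); every edge is covered by a bag; and for each vertex v the set of bags containing v is connected in the bag tree. The decomposition is therefore valid. The largest bag has 4 vertices, so the width is 3.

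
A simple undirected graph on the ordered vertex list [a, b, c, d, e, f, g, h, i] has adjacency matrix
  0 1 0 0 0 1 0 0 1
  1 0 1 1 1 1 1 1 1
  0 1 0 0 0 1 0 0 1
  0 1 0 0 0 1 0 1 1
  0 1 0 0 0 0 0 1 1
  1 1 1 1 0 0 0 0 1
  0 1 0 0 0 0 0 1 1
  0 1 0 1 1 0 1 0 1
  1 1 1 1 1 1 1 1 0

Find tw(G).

A width-3 tree decomposition is:
Bags: B1 = {b, c, f, i}  B2 = {b, d, f, i}  B3 = {b, d, h, i}  B4 = {b, g, h, i}  B5 = {b, e, h, i}  B6 = {a, b, f, i}
Tree: B1–B2, B2–B3, B3–B4, B4–B5, B1–B6
Every bag has size at most 4, so the width is 4 − 1 = 3 and tw(G) ≤ 3. For the lower bound, the 4 vertices {b, g, h, i} are pairwise adjacent, and any tree decomposition puts a clique entirely inside one bag — forcing width ≥ 3. Therefore the treewidth is 3.

3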